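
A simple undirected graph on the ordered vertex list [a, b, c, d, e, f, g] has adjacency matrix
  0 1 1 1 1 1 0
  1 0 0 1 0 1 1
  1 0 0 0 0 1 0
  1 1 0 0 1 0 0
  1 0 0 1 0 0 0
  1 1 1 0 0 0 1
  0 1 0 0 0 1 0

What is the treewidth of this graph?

2

A width-2 tree decomposition is:
Bags: B1 = {a, b, f}  B2 = {a, b, d}  B3 = {a, c, f}  B4 = {a, d, e}  B5 = {b, f, g}
Tree: B1–B2, B1–B3, B2–B4, B1–B5
The largest bag has 3 vertices, giving width 2; this decomposition certifies tw(G) ≤ 2. For the lower bound, the 3 vertices {b, f, g} are pairwise adjacent, and any tree decomposition puts a clique entirely inside one bag — forcing width ≥ 2. Therefore the treewidth is 2.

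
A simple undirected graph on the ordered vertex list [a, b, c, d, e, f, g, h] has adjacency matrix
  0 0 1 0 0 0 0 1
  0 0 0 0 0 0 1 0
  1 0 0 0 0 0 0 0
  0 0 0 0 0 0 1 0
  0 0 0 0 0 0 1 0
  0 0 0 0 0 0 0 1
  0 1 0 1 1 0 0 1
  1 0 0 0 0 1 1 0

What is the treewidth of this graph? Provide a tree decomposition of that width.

Each bag holds 2 vertices, so the decomposition has width 1, which upper-bounds the treewidth. Since G has at least one edge (e.g. g–e), it is not an edgeless graph, so tw(G) ≥ 1. The upper and lower bounds meet at 1, so that is the treewidth.

Treewidth 1.
One optimal decomposition is:
Bags: B1 = {e, g}  B2 = {g, h}  B3 = {d, g}  B4 = {a, h}  B5 = {f, h}  B6 = {a, c}  B7 = {b, g}
Tree: B1–B2, B1–B3, B2–B4, B2–B5, B4–B6, B3–B7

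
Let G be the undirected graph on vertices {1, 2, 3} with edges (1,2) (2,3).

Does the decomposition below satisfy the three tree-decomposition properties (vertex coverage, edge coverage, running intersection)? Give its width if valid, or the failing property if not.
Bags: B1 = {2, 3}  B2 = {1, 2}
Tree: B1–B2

Yes; width 1.

Checking the three conditions: (i) the bags cover all of {1, 2, 3}; (ii) for each edge, some bag contains both endpoints; (iii) the bags containing any fixed vertex form a subtree. All hold, so the decomposition is valid with width 2 − 1 = 1.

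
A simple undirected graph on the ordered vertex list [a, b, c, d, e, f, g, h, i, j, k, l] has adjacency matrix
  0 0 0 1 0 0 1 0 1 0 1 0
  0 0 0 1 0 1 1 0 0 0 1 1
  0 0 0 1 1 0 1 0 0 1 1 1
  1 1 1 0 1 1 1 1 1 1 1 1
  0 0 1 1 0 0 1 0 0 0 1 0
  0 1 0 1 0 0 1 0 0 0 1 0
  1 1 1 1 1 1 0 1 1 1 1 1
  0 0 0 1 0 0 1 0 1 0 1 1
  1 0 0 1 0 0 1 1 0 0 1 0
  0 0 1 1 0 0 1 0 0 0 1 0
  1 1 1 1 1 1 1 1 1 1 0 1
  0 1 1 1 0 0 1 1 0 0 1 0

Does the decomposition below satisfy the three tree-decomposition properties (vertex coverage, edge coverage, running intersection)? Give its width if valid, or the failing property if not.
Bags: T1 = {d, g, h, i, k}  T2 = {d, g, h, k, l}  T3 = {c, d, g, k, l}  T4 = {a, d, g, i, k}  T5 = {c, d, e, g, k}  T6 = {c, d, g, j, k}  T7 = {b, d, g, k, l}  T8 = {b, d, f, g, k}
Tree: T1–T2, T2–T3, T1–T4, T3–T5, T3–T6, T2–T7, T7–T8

Checking the three conditions: (i) the bags cover all of {a, b, c, d, e, f, g, h, i, j, k, l}; (ii) for each edge, some bag contains both endpoints; (iii) the bags containing any fixed vertex form a subtree. All hold, so the decomposition is valid with width 5 − 1 = 4.

Yes; width 4.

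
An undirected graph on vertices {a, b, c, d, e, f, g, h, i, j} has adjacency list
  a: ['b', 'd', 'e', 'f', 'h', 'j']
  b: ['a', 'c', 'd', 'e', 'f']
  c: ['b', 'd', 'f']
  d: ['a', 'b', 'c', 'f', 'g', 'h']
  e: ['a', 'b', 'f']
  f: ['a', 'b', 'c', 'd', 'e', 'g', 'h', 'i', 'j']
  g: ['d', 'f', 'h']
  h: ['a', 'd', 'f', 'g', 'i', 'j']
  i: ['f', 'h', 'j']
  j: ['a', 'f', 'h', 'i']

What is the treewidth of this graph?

A width-3 tree decomposition is:
Bags: B1 = {a, b, e, f}  B2 = {a, b, d, f}  B3 = {a, d, f, h}  B4 = {b, c, d, f}  B5 = {a, f, h, j}  B6 = {d, f, g, h}  B7 = {f, h, i, j}
Tree: B1–B2, B2–B3, B2–B4, B3–B5, B3–B6, B5–B7
The largest bag has 4 vertices, giving width 3; this decomposition certifies tw(G) ≤ 3. On the other hand G contains the 4-clique {d, f, g, h}. A clique must lie in a single bag of any decomposition, so no decomposition can have width below 3. Hence tw(G) = 3 exactly.

3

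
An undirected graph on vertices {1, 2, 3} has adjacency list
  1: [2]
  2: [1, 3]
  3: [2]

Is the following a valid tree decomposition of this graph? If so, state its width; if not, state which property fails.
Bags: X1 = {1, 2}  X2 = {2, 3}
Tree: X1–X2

Vertex coverage: the bags together contain {1, 2, 3}, the full vertex set. Edge coverage: each edge of G has both endpoints in at least one bag. Running intersection: for every vertex, the bags containing it form a connected subtree. All three properties hold, so this is a valid tree decomposition of width max|bag| − 1 = 1, and hence tw(G) ≤ 1.

Yes; width 1.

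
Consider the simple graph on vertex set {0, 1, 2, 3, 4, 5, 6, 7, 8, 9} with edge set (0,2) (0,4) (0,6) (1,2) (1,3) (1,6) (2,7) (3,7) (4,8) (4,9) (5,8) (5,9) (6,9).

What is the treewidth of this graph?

A width-2 tree decomposition is:
Bags: B1 = {2, 3, 7}  B2 = {1, 2, 3}  B3 = {0, 1, 2}  B4 = {0, 1, 6}  B5 = {0, 4, 6}  B6 = {4, 6, 9}  B7 = {4, 8, 9}  B8 = {5, 8, 9}
Tree: B1–B2, B2–B3, B3–B4, B4–B5, B5–B6, B6–B7, B7–B8
Each bag holds 3 vertices, so the decomposition has width 2, which upper-bounds the treewidth. For the lower bound, G contains the cycle 7–3–1–2–7, so G is not a forest; only forests have treewidth ≤ 1, hence tw(G) ≥ 2. Combining the bounds, tw(G) = 2.

2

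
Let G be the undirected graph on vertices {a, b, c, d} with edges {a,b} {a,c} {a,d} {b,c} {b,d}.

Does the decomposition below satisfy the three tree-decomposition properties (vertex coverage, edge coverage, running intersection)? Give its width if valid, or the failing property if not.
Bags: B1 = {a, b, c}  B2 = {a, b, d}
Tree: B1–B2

Yes; width 2.

Every vertex of G appears in some bag (union = {a, b, c, d}); every edge is covered by a bag; and for each vertex v the set of bags containing v is connected in the bag tree. The decomposition is therefore valid. The largest bag has 3 vertices, so the width is 2.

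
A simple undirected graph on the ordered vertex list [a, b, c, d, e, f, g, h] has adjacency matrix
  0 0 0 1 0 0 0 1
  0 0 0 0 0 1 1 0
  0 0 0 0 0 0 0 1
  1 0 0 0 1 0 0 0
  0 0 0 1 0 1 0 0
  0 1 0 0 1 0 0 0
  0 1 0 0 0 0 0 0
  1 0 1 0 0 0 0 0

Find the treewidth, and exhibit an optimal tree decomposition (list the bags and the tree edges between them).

Every bag has size at most 2, so the width is 2 − 1 = 1 and tw(G) ≤ 1. G has an edge, so its treewidth is at least 1. Therefore the treewidth is 1.

Treewidth 1.
Bags: B1 = {b, g}  B2 = {b, f}  B3 = {e, f}  B4 = {d, e}  B5 = {a, d}  B6 = {a, h}  B7 = {c, h}
Tree: B1–B2, B2–B3, B3–B4, B4–B5, B5–B6, B6–B7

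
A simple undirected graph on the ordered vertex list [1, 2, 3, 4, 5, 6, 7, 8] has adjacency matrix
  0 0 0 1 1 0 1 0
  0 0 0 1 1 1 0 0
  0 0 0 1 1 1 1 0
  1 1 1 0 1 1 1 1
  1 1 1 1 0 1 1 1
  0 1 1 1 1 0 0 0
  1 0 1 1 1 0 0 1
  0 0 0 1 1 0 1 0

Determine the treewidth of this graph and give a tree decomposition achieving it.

Treewidth 3.
Bags: B1 = {3, 4, 5, 7}  B2 = {3, 4, 5, 6}  B3 = {1, 4, 5, 7}  B4 = {2, 4, 5, 6}  B5 = {4, 5, 7, 8}
Tree: B1–B2, B1–B3, B2–B4, B3–B5

Every bag has size at most 4, so the width is 4 − 1 = 3 and tw(G) ≤ 3. Conversely, {2, 4, 5, 6} is a clique of size 4, and the vertices of any clique must share a bag in every tree decomposition; so some bag has ≥ 4 vertices and tw(G) ≥ 3. Therefore the treewidth is 3.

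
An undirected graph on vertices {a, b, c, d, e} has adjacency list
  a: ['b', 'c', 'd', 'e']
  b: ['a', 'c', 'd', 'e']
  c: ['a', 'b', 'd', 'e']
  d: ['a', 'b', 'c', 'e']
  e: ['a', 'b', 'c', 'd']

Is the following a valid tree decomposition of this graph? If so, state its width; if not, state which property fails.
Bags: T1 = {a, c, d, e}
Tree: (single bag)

A tree decomposition must satisfy three properties: every vertex lies in some bag; for every edge, both endpoints lie together in some bag; and for every vertex, the bags containing it form a connected subtree. Here vertex b appears in no bag, so the decomposition is invalid.

No — vertex b appears in no bag.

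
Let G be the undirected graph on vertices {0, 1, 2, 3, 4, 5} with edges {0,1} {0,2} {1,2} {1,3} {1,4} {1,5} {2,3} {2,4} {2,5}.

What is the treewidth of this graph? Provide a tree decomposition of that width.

Each bag holds 3 vertices, so the decomposition has width 2, which upper-bounds the treewidth. On the other hand G contains the 3-clique {0, 1, 2}. A clique must lie in a single bag of any decomposition, so no decomposition can have width below 2. Combining the bounds, tw(G) = 2.

Treewidth 2.
Bags: B1 = {1, 2, 5}  B2 = {0, 1, 2}  B3 = {1, 2, 4}  B4 = {1, 2, 3}
Tree: B1–B2, B2–B3, B1–B4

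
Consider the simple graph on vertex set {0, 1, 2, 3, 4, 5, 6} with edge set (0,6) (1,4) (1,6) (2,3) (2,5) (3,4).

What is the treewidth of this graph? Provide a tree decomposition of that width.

Treewidth 1.
Bags: B1 = {0, 6}  B2 = {1, 6}  B3 = {1, 4}  B4 = {3, 4}  B5 = {2, 3}  B6 = {2, 5}
Tree: B1–B2, B2–B3, B3–B4, B4–B5, B5–B6

The largest bag has 2 vertices, giving width 1; this decomposition certifies tw(G) ≤ 1. G has an edge, so its treewidth is at least 1. Therefore the treewidth is 1.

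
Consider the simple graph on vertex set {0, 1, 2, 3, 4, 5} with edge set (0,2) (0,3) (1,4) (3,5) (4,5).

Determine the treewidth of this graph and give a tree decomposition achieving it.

Each bag holds 2 vertices, so the decomposition has width 1, which upper-bounds the treewidth. Since G has at least one edge (e.g. 2–0), it is not an edgeless graph, so tw(G) ≥ 1. Therefore the treewidth is 1.

Treewidth 1.
Bags: B1 = {0, 2}  B2 = {0, 3}  B3 = {3, 5}  B4 = {4, 5}  B5 = {1, 4}
Tree: B1–B2, B2–B3, B3–B4, B4–B5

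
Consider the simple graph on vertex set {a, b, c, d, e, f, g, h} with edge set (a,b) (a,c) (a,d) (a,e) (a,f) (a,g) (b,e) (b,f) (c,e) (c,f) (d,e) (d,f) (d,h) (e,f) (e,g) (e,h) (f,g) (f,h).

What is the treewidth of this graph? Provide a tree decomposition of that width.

Every bag has size at most 4, so the width is 4 − 1 = 3 and tw(G) ≤ 3. For the lower bound, the 4 vertices {d, e, f, h} are pairwise adjacent, and any tree decomposition puts a clique entirely inside one bag — forcing width ≥ 3. The upper and lower bounds meet at 3, so that is the treewidth.

Treewidth 3.
One optimal decomposition is:
Bags: B1 = {a, e, f, g}  B2 = {a, d, e, f}  B3 = {a, c, e, f}  B4 = {d, e, f, h}  B5 = {a, b, e, f}
Tree: B1–B2, B2–B3, B2–B4, B2–B5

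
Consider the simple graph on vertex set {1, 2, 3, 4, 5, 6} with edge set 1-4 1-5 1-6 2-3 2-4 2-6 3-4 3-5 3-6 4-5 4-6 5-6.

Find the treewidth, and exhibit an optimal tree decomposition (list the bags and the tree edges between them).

Treewidth 3.
Bags: B1 = {1, 4, 5, 6}  B2 = {3, 4, 5, 6}  B3 = {2, 3, 4, 6}
Tree: B1–B2, B2–B3

Each bag holds 4 vertices, so the decomposition has width 3, which upper-bounds the treewidth. On the other hand G contains the 4-clique {1, 4, 5, 6}. A clique must lie in a single bag of any decomposition, so no decomposition can have width below 3. Hence tw(G) = 3 exactly.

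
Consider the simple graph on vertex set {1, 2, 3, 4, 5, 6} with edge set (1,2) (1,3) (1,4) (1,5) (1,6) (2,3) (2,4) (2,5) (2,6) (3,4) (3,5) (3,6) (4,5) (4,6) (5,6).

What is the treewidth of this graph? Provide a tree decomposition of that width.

Treewidth 5.
One optimal decomposition is:
Bags: B1 = {1, 2, 3, 4, 5, 6}
Tree: (single bag)

A single bag containing all 6 vertices is trivially a valid decomposition of width 5. For the lower bound, the 6 vertices {1, 2, 3, 4, 5, 6} are pairwise adjacent, and any tree decomposition puts a clique entirely inside one bag — forcing width ≥ 5. The upper and lower bounds meet at 5, so that is the treewidth.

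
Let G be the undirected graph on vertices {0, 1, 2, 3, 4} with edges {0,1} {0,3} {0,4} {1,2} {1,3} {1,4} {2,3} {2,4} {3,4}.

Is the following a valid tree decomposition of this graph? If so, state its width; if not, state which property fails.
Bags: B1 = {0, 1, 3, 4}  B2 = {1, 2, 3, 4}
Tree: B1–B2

Yes; width 3.

Every vertex of G appears in some bag (union = {0, 1, 2, 3, 4}); every edge is covered by a bag; and for each vertex v the set of bags containing v is connected in the bag tree. The decomposition is therefore valid. The largest bag has 4 vertices, so the width is 3.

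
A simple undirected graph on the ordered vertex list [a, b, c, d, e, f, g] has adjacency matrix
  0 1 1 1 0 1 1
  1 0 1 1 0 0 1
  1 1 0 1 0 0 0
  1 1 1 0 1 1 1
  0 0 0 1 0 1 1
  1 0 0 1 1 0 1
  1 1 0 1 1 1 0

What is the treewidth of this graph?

3

A width-3 tree decomposition is:
Bags: B1 = {a, d, f, g}  B2 = {a, b, d, g}  B3 = {a, b, c, d}  B4 = {d, e, f, g}
Tree: B1–B2, B2–B3, B1–B4
The largest bag has 4 vertices, giving width 3; this decomposition certifies tw(G) ≤ 3. For the lower bound, the 4 vertices {d, e, f, g} are pairwise adjacent, and any tree decomposition puts a clique entirely inside one bag — forcing width ≥ 3. Hence tw(G) = 3 exactly.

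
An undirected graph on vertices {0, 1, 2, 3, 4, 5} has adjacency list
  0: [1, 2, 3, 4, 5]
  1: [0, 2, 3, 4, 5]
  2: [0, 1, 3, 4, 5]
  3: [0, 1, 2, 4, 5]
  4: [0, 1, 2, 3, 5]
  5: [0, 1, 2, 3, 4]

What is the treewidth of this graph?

5

A width-5 tree decomposition is:
Bags: B1 = {0, 1, 2, 3, 4, 5}
Tree: (single bag)
A single bag containing all 6 vertices is trivially a valid decomposition of width 5. On the other hand G contains the 6-clique {0, 1, 2, 3, 4, 5}. A clique must lie in a single bag of any decomposition, so no decomposition can have width below 5. Therefore the treewidth is 5.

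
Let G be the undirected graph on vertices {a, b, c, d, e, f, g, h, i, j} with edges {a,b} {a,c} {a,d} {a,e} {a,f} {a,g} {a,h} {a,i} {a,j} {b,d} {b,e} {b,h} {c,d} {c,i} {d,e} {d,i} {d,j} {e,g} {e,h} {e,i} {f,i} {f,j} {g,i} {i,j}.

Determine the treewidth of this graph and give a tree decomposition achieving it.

Each bag holds 4 vertices, so the decomposition has width 3, which upper-bounds the treewidth. For the lower bound, the 4 vertices {a, b, e, h} are pairwise adjacent, and any tree decomposition puts a clique entirely inside one bag — forcing width ≥ 3. Hence tw(G) = 3 exactly.

Treewidth 3.
Bags: B1 = {a, d, e, i}  B2 = {a, d, i, j}  B3 = {a, b, d, e}  B4 = {a, e, g, i}  B5 = {a, c, d, i}  B6 = {a, f, i, j}  B7 = {a, b, e, h}
Tree: B1–B2, B1–B3, B1–B4, B2–B5, B2–B6, B3–B7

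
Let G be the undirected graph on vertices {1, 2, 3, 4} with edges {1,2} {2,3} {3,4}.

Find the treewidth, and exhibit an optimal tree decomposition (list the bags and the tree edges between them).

The largest bag has 2 vertices, giving width 1; this decomposition certifies tw(G) ≤ 1. Since G has at least one edge (e.g. 4–3), it is not an edgeless graph, so tw(G) ≥ 1. Hence tw(G) = 1 exactly.

Treewidth 1.
One optimal decomposition is:
Bags: B1 = {3, 4}  B2 = {2, 3}  B3 = {1, 2}
Tree: B1–B2, B2–B3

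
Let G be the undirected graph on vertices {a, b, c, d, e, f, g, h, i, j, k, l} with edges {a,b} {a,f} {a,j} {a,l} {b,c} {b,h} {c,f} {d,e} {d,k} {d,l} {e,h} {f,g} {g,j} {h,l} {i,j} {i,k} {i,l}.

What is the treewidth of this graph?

3

A width-3 tree decomposition is:
Bags: B1 = {b, c, f, g}  B2 = {a, b, f, g}  B3 = {a, b, g, j}  B4 = {a, b, h, j}  B5 = {a, h, j, l}  B6 = {h, i, j, l}  B7 = {e, h, i, l}  B8 = {d, e, i, l}  B9 = {d, e, i, k}
Tree: B1–B2, B2–B3, B3–B4, B4–B5, B5–B6, B6–B7, B7–B8, B8–B9
Every bag has size at most 4, so the width is 4 − 1 = 3 and tw(G) ≤ 3. For the lower bound: the 4 vertex sets {c,f,g}, {b}, {a}, {h,i,j,l} are disjoint, each induces a connected subgraph, and every pair is joined by at least one edge of G. Contracting each set to a single vertex therefore yields K_{4} as a minor, and since treewidth is minor-monotone, tw(G) ≥ tw(K_{4}) = 3. The upper and lower bounds meet at 3, so that is the treewidth.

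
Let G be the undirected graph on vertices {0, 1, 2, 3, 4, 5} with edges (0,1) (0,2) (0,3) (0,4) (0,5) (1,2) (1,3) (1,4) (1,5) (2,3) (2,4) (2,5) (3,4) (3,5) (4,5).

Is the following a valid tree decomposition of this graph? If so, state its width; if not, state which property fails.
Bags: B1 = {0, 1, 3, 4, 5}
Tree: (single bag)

A tree decomposition must satisfy three properties: every vertex lies in some bag; for every edge, both endpoints lie together in some bag; and for every vertex, the bags containing it form a connected subtree. Here vertex 2 appears in no bag, so the decomposition is invalid.

No — vertex 2 appears in no bag.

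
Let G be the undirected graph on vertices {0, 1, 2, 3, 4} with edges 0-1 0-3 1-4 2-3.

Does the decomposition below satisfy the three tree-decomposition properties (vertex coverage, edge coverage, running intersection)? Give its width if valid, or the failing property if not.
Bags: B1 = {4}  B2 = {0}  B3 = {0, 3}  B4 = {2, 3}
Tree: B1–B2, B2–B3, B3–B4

No — vertex 1 appears in no bag.

A tree decomposition must satisfy three properties: every vertex lies in some bag; for every edge, both endpoints lie together in some bag; and for every vertex, the bags containing it form a connected subtree. Here vertex 1 appears in no bag, so the decomposition is invalid.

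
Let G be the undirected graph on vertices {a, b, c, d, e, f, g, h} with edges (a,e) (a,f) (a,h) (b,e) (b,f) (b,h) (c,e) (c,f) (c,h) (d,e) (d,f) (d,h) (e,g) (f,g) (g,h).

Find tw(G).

3

A width-3 tree decomposition is:
Bags: B1 = {b, e, f, h}  B2 = {c, e, f, h}  B3 = {e, f, g, h}  B4 = {d, e, f, h}  B5 = {a, e, f, h}
Tree: B1–B2, B2–B3, B3–B4, B4–B5
Every bag has size at most 4, so the width is 4 − 1 = 3 and tw(G) ≤ 3. For the lower bound: the 4 vertex sets {b,e}, {c,f}, {h}, {g} are disjoint, each induces a connected subgraph, and every pair is joined by at least one edge of G. Contracting each set to a single vertex therefore yields K_{4} as a minor, and since treewidth is minor-monotone, tw(G) ≥ tw(K_{4}) = 3. Therefore the treewidth is 3.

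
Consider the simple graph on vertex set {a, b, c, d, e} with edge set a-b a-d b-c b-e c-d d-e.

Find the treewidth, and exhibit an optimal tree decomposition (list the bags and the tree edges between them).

Each bag holds 3 vertices, so the decomposition has width 2, which upper-bounds the treewidth. Since e–b–c–d–e is a cycle in G, G is not acyclic. Forests are exactly the graphs of treewidth ≤ 1, so tw(G) ≥ 2. Combining the bounds, tw(G) = 2.

Treewidth 2.
Bags: B1 = {b, d, e}  B2 = {b, c, d}  B3 = {a, b, d}
Tree: B1–B2, B2–B3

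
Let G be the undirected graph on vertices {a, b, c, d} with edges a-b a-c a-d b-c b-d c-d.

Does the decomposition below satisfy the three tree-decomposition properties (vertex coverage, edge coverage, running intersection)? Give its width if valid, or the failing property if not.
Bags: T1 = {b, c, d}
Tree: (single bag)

No — vertex a appears in no bag.

A tree decomposition must satisfy three properties: every vertex lies in some bag; for every edge, both endpoints lie together in some bag; and for every vertex, the bags containing it form a connected subtree. Here vertex a appears in no bag, so the decomposition is invalid.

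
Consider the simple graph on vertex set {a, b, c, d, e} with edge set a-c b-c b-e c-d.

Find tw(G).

1

A width-1 tree decomposition is:
Bags: B1 = {b, e}  B2 = {b, c}  B3 = {c, d}  B4 = {a, c}
Tree: B1–B2, B2–B3, B3–B4
The largest bag has 2 vertices, giving width 1; this decomposition certifies tw(G) ≤ 1. Since G has at least one edge (e.g. e–b), it is not an edgeless graph, so tw(G) ≥ 1. The upper and lower bounds meet at 1, so that is the treewidth.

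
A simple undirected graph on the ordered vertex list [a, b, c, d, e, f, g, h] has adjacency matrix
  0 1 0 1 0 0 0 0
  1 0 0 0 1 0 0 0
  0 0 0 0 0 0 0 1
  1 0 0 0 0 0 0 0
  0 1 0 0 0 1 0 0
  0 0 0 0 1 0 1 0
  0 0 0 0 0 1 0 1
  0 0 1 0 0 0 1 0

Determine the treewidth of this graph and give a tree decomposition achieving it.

Treewidth 1.
One optimal decomposition is:
Bags: B1 = {a, d}  B2 = {a, b}  B3 = {b, e}  B4 = {e, f}  B5 = {f, g}  B6 = {g, h}  B7 = {c, h}
Tree: B1–B2, B2–B3, B3–B4, B4–B5, B5–B6, B6–B7

Each bag holds 2 vertices, so the decomposition has width 1, which upper-bounds the treewidth. Since G has at least one edge (e.g. d–a), it is not an edgeless graph, so tw(G) ≥ 1. Therefore the treewidth is 1.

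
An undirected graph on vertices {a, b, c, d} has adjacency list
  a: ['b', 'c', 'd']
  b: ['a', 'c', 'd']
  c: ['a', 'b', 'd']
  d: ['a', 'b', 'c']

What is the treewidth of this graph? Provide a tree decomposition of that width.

Treewidth 3.
One such decomposition:
Bags: B1 = {a, b, c, d}
Tree: (single bag)

With just one bag of size 4, the width is 4 − 1 = 3, so tw(G) ≤ 3. Conversely, {a, b, c, d} is a clique of size 4, and the vertices of any clique must share a bag in every tree decomposition; so some bag has ≥ 4 vertices and tw(G) ≥ 3. The upper and lower bounds meet at 3, so that is the treewidth.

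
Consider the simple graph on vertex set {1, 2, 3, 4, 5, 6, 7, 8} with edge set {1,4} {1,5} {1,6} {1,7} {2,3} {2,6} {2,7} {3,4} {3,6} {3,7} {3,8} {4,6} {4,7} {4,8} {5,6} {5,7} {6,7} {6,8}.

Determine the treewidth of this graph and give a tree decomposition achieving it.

Treewidth 3.
One optimal decomposition is:
Bags: B1 = {1, 4, 6, 7}  B2 = {3, 4, 6, 7}  B3 = {1, 5, 6, 7}  B4 = {2, 3, 6, 7}  B5 = {3, 4, 6, 8}
Tree: B1–B2, B1–B3, B2–B4, B2–B5

Each bag holds 4 vertices, so the decomposition has width 3, which upper-bounds the treewidth. For the lower bound, the 4 vertices {3, 4, 6, 8} are pairwise adjacent, and any tree decomposition puts a clique entirely inside one bag — forcing width ≥ 3. Hence tw(G) = 3 exactly.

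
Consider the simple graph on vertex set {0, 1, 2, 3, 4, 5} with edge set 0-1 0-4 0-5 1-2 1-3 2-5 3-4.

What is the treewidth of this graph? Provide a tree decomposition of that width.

Treewidth 2.
Bags: B1 = {0, 2, 5}  B2 = {0, 1, 2}  B3 = {0, 1, 4}  B4 = {1, 3, 4}
Tree: B1–B2, B2–B3, B3–B4

The largest bag has 3 vertices, giving width 2; this decomposition certifies tw(G) ≤ 2. For the lower bound, G contains the cycle 5–2–1–0–5, so G is not a forest; only forests have treewidth ≤ 1, hence tw(G) ≥ 2. Hence tw(G) = 2 exactly.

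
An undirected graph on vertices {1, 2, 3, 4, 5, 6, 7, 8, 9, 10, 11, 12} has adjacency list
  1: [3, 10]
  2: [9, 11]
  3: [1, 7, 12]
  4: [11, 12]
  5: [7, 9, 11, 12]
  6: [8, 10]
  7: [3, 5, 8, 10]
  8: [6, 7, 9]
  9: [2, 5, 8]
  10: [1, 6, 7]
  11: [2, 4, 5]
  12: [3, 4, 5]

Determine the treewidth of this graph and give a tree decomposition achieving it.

Each bag holds 4 vertices, so the decomposition has width 3, which upper-bounds the treewidth. For the lower bound: the 4 vertex sets {1,6,10}, {3}, {7}, {5,8,9,12} are disjoint, each induces a connected subgraph, and every pair is joined by at least one edge of G. Contracting each set to a single vertex therefore yields K_{4} as a minor, and since treewidth is minor-monotone, tw(G) ≥ tw(K_{4}) = 3. Combining the bounds, tw(G) = 3.

Treewidth 3.
One such decomposition:
Bags: B1 = {1, 3, 6, 10}  B2 = {3, 6, 7, 10}  B3 = {3, 6, 7, 8}  B4 = {3, 7, 8, 12}  B5 = {5, 7, 8, 12}  B6 = {5, 8, 9, 12}  B7 = {4, 5, 9, 12}  B8 = {4, 5, 9, 11}  B9 = {2, 4, 9, 11}
Tree: B1–B2, B2–B3, B3–B4, B4–B5, B5–B6, B6–B7, B7–B8, B8–B9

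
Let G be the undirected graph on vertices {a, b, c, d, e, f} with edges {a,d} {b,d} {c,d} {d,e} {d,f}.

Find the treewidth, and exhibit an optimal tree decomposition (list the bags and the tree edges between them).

Treewidth 1.
One such decomposition:
Bags: B1 = {c, d}  B2 = {d, e}  B3 = {b, d}  B4 = {d, f}  B5 = {a, d}
Tree: B1–B2, B2–B3, B1–B4, B2–B5

Each bag holds 2 vertices, so the decomposition has width 1, which upper-bounds the treewidth. Any graph with an edge has treewidth ≥ 1, and G has the edge d–c. Therefore the treewidth is 1.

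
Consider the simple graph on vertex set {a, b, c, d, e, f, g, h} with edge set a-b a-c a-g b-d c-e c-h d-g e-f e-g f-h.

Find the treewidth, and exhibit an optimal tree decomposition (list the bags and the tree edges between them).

Treewidth 2.
One such decomposition:
Bags: B1 = {e, f, h}  B2 = {c, e, h}  B3 = {c, e, g}  B4 = {a, c, g}  B5 = {a, d, g}  B6 = {a, b, d}
Tree: B1–B2, B2–B3, B3–B4, B4–B5, B5–B6

The largest bag has 3 vertices, giving width 2; this decomposition certifies tw(G) ≤ 2. Since f–h–c–e–f is a cycle in G, G is not acyclic. Forests are exactly the graphs of treewidth ≤ 1, so tw(G) ≥ 2. Combining the bounds, tw(G) = 2.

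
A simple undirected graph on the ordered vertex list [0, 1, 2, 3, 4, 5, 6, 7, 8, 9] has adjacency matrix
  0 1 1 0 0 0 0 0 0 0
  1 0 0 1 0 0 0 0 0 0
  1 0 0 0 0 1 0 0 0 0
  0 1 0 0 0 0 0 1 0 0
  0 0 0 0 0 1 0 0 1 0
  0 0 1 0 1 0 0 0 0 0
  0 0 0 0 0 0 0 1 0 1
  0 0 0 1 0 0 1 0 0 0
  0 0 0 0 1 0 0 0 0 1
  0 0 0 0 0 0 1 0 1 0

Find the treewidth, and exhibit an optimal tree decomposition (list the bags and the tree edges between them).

Treewidth 2.
One optimal decomposition is:
Bags: B1 = {6, 8, 9}  B2 = {6, 7, 8}  B3 = {3, 7, 8}  B4 = {1, 3, 8}  B5 = {0, 1, 8}  B6 = {0, 2, 8}  B7 = {2, 5, 8}  B8 = {4, 5, 8}
Tree: B1–B2, B2–B3, B3–B4, B4–B5, B5–B6, B6–B7, B7–B8

Each bag holds 3 vertices, so the decomposition has width 2, which upper-bounds the treewidth. Since 8–9–6–7–3–1–0–2–5–4–8 is a cycle in G, G is not acyclic. Forests are exactly the graphs of treewidth ≤ 1, so tw(G) ≥ 2. Hence tw(G) = 2 exactly.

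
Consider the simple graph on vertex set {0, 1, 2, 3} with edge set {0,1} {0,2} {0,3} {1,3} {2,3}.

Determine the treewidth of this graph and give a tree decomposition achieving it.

Treewidth 2.
One optimal decomposition is:
Bags: B1 = {0, 1, 3}  B2 = {0, 2, 3}
Tree: B1–B2

Every bag has size at most 3, so the width is 3 − 1 = 2 and tw(G) ≤ 2. For the lower bound, the 3 vertices {0, 1, 3} are pairwise adjacent, and any tree decomposition puts a clique entirely inside one bag — forcing width ≥ 2. Hence tw(G) = 2 exactly.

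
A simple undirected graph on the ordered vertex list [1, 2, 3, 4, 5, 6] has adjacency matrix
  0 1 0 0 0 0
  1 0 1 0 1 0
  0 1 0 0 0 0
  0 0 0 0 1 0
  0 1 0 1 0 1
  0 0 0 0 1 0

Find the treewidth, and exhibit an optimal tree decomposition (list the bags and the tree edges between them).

Treewidth 1.
One optimal decomposition is:
Bags: B1 = {4, 5}  B2 = {2, 5}  B3 = {5, 6}  B4 = {2, 3}  B5 = {1, 2}
Tree: B1–B2, B2–B3, B2–B4, B2–B5

Every bag has size at most 2, so the width is 2 − 1 = 1 and tw(G) ≤ 1. G has an edge, so its treewidth is at least 1. The upper and lower bounds meet at 1, so that is the treewidth.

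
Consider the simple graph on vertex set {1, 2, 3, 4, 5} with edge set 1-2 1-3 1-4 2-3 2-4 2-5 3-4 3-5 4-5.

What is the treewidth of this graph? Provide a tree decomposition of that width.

Treewidth 3.
One optimal decomposition is:
Bags: B1 = {2, 3, 4, 5}  B2 = {1, 2, 3, 4}
Tree: B1–B2

Each bag holds 4 vertices, so the decomposition has width 3, which upper-bounds the treewidth. On the other hand G contains the 4-clique {1, 2, 3, 4}. A clique must lie in a single bag of any decomposition, so no decomposition can have width below 3. Therefore the treewidth is 3.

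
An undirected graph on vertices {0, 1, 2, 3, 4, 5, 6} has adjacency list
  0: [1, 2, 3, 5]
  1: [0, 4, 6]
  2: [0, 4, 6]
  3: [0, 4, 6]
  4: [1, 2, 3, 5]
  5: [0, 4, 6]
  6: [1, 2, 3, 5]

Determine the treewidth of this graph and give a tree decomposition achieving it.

Treewidth 3.
One such decomposition:
Bags: B1 = {0, 1, 4, 6}  B2 = {0, 3, 4, 6}  B3 = {0, 4, 5, 6}  B4 = {0, 2, 4, 6}
Tree: B1–B2, B2–B3, B3–B4

The largest bag has 4 vertices, giving width 3; this decomposition certifies tw(G) ≤ 3. For the lower bound: the 4 vertex sets {1,6}, {0,3}, {4}, {5} are disjoint, each induces a connected subgraph, and every pair is joined by at least one edge of G. Contracting each set to a single vertex therefore yields K_{4} as a minor, and since treewidth is minor-monotone, tw(G) ≥ tw(K_{4}) = 3. Combining the bounds, tw(G) = 3.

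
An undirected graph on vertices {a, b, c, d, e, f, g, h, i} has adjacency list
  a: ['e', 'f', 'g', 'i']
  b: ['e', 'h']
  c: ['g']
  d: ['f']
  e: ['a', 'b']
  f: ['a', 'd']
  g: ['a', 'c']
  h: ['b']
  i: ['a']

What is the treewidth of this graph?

1

A width-1 tree decomposition is:
Bags: B1 = {a, e}  B2 = {b, e}  B3 = {a, g}  B4 = {a, f}  B5 = {c, g}  B6 = {b, h}  B7 = {a, i}  B8 = {d, f}
Tree: B1–B2, B1–B3, B1–B4, B3–B5, B2–B6, B4–B7, B4–B8
Each bag holds 2 vertices, so the decomposition has width 1, which upper-bounds the treewidth. Any graph with an edge has treewidth ≥ 1, and G has the edge a–e. Therefore the treewidth is 1.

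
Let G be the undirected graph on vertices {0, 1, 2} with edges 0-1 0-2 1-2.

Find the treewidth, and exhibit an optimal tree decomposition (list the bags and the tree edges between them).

Treewidth 2.
One such decomposition:
Bags: B1 = {0, 1, 2}
Tree: (single bag)

With just one bag of size 3, the width is 3 − 1 = 2, so tw(G) ≤ 2. On the other hand G contains the 3-clique {0, 1, 2}. A clique must lie in a single bag of any decomposition, so no decomposition can have width below 2. Therefore the treewidth is 2.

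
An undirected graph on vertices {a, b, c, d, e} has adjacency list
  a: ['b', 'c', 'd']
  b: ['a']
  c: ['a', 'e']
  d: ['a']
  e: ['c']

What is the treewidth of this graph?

A width-1 tree decomposition is:
Bags: B1 = {a, d}  B2 = {a, c}  B3 = {c, e}  B4 = {a, b}
Tree: B1–B2, B2–B3, B2–B4
Every bag has size at most 2, so the width is 2 − 1 = 1 and tw(G) ≤ 1. Since G has at least one edge (e.g. a–d), it is not an edgeless graph, so tw(G) ≥ 1. The upper and lower bounds meet at 1, so that is the treewidth.

1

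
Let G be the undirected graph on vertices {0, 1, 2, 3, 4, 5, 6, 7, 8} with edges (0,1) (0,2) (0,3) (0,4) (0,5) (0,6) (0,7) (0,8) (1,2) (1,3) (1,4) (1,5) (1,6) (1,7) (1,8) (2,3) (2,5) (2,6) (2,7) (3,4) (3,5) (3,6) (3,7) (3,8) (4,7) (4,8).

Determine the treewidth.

A width-4 tree decomposition is:
Bags: B1 = {0, 1, 2, 3, 5}  B2 = {0, 1, 2, 3, 7}  B3 = {0, 1, 3, 4, 7}  B4 = {0, 1, 2, 3, 6}  B5 = {0, 1, 3, 4, 8}
Tree: B1–B2, B2–B3, B1–B4, B3–B5
Each bag holds 5 vertices, so the decomposition has width 4, which upper-bounds the treewidth. Conversely, {0, 1, 3, 4, 8} is a clique of size 5, and the vertices of any clique must share a bag in every tree decomposition; so some bag has ≥ 5 vertices and tw(G) ≥ 4. Therefore the treewidth is 4.

4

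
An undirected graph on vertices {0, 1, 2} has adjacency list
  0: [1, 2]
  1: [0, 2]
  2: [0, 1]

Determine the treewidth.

A width-2 tree decomposition is:
Bags: B1 = {0, 1, 2}
Tree: (single bag)
A single bag containing all 3 vertices is trivially a valid decomposition of width 2. On the other hand G contains the 3-clique {0, 1, 2}. A clique must lie in a single bag of any decomposition, so no decomposition can have width below 2. Therefore the treewidth is 2.

2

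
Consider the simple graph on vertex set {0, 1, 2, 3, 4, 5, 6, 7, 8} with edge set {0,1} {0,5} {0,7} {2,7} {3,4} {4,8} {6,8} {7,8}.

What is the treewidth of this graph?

1

A width-1 tree decomposition is:
Bags: B1 = {7, 8}  B2 = {4, 8}  B3 = {0, 7}  B4 = {0, 1}  B5 = {2, 7}  B6 = {0, 5}  B7 = {3, 4}  B8 = {6, 8}
Tree: B1–B2, B1–B3, B3–B4, B3–B5, B4–B6, B2–B7, B2–B8
The largest bag has 2 vertices, giving width 1; this decomposition certifies tw(G) ≤ 1. Any graph with an edge has treewidth ≥ 1, and G has the edge 8–7. Combining the bounds, tw(G) = 1.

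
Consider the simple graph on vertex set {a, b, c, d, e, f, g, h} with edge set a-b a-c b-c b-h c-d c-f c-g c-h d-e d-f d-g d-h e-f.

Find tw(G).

2

A width-2 tree decomposition is:
Bags: B1 = {b, c, h}  B2 = {c, d, h}  B3 = {a, b, c}  B4 = {c, d, g}  B5 = {c, d, f}  B6 = {d, e, f}
Tree: B1–B2, B1–B3, B2–B4, B2–B5, B5–B6
Every bag has size at most 3, so the width is 3 − 1 = 2 and tw(G) ≤ 2. Conversely, {d, e, f} is a clique of size 3, and the vertices of any clique must share a bag in every tree decomposition; so some bag has ≥ 3 vertices and tw(G) ≥ 2. Combining the bounds, tw(G) = 2.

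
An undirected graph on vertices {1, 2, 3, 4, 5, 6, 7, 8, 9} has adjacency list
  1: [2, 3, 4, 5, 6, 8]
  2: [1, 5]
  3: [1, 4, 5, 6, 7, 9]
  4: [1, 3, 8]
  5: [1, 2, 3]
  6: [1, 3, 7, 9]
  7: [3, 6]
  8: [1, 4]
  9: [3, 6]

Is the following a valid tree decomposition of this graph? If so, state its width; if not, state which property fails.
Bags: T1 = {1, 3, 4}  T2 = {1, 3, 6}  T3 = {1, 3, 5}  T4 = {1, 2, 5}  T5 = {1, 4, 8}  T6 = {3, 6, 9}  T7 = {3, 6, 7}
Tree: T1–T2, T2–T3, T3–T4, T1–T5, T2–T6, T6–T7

Yes; width 2.

Checking the three conditions: (i) the bags cover all of {1, 2, 3, 4, 5, 6, 7, 8, 9}; (ii) for each edge, some bag contains both endpoints; (iii) the bags containing any fixed vertex form a subtree. All hold, so the decomposition is valid with width 3 − 1 = 2.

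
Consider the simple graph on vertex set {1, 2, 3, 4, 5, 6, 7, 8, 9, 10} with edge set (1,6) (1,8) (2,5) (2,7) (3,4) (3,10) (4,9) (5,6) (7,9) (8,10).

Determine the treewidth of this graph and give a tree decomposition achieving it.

Every bag has size at most 3, so the width is 3 − 1 = 2 and tw(G) ≤ 2. For the lower bound, G contains the cycle 9–4–3–10–8–1–6–5–2–7–9, so G is not a forest; only forests have treewidth ≤ 1, hence tw(G) ≥ 2. Therefore the treewidth is 2.

Treewidth 2.
One such decomposition:
Bags: B1 = {3, 4, 9}  B2 = {3, 9, 10}  B3 = {8, 9, 10}  B4 = {1, 8, 9}  B5 = {1, 6, 9}  B6 = {5, 6, 9}  B7 = {2, 5, 9}  B8 = {2, 7, 9}
Tree: B1–B2, B2–B3, B3–B4, B4–B5, B5–B6, B6–B7, B7–B8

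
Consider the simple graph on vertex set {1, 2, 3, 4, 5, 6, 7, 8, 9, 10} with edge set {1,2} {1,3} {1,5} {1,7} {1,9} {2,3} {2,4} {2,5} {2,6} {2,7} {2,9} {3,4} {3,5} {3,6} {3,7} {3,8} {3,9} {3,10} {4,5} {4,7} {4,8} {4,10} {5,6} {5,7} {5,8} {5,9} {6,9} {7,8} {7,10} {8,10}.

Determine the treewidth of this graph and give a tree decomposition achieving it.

Treewidth 4.
Bags: B1 = {2, 3, 4, 5, 7}  B2 = {1, 2, 3, 5, 7}  B3 = {3, 4, 5, 7, 8}  B4 = {1, 2, 3, 5, 9}  B5 = {2, 3, 5, 6, 9}  B6 = {3, 4, 7, 8, 10}
Tree: B1–B2, B1–B3, B2–B4, B4–B5, B3–B6

Each bag holds 5 vertices, so the decomposition has width 4, which upper-bounds the treewidth. For the lower bound, the 5 vertices {3, 4, 7, 8, 10} are pairwise adjacent, and any tree decomposition puts a clique entirely inside one bag — forcing width ≥ 4. Therefore the treewidth is 4.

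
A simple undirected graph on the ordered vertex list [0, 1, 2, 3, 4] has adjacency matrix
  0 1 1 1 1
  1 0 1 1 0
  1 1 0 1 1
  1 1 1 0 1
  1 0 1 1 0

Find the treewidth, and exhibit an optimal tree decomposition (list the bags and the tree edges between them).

Every bag has size at most 4, so the width is 4 − 1 = 3 and tw(G) ≤ 3. For the lower bound, the 4 vertices {0, 1, 2, 3} are pairwise adjacent, and any tree decomposition puts a clique entirely inside one bag — forcing width ≥ 3. Combining the bounds, tw(G) = 3.

Treewidth 3.
One such decomposition:
Bags: B1 = {0, 1, 2, 3}  B2 = {0, 2, 3, 4}
Tree: B1–B2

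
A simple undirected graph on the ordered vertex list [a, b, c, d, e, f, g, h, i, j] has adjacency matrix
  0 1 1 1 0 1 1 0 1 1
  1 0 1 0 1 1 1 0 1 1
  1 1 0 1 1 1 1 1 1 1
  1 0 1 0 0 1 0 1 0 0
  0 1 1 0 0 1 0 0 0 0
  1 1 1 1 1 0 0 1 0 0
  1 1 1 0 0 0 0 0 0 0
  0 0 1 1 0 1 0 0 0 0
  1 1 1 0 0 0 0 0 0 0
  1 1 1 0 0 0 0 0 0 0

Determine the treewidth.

A width-3 tree decomposition is:
Bags: B1 = {a, b, c, g}  B2 = {a, b, c, i}  B3 = {a, b, c, f}  B4 = {a, c, d, f}  B5 = {a, b, c, j}  B6 = {c, d, f, h}  B7 = {b, c, e, f}
Tree: B1–B2, B1–B3, B3–B4, B1–B5, B4–B6, B3–B7
Each bag holds 4 vertices, so the decomposition has width 3, which upper-bounds the treewidth. For the lower bound, the 4 vertices {c, d, f, h} are pairwise adjacent, and any tree decomposition puts a clique entirely inside one bag — forcing width ≥ 3. Hence tw(G) = 3 exactly.

3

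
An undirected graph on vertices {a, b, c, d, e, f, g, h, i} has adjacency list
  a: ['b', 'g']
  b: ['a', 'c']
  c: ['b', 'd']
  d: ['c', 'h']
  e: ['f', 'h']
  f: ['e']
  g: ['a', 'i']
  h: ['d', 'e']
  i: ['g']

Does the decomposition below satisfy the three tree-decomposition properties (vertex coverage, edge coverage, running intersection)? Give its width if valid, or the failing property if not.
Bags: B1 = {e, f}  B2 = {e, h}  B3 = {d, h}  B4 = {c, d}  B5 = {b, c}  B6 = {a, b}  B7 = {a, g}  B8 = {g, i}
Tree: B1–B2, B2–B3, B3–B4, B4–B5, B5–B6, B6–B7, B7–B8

Yes; width 1.

Vertex coverage: the bags together contain {a, b, c, d, e, f, g, h, i}, the full vertex set. Edge coverage: each edge of G has both endpoints in at least one bag. Running intersection: for every vertex, the bags containing it form a connected subtree. All three properties hold, so this is a valid tree decomposition of width max|bag| − 1 = 1, and hence tw(G) ≤ 1.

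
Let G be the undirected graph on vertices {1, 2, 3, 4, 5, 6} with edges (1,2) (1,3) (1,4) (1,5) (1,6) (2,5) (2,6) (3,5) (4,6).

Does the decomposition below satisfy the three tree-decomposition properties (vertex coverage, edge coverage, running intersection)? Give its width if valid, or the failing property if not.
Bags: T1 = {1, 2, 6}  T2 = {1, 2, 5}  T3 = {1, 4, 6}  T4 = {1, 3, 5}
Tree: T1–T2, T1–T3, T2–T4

Yes; width 2.

Vertex coverage: the bags together contain {1, 2, 3, 4, 5, 6}, the full vertex set. Edge coverage: each edge of G has both endpoints in at least one bag. Running intersection: for every vertex, the bags containing it form a connected subtree. All three properties hold, so this is a valid tree decomposition of width max|bag| − 1 = 2, and hence tw(G) ≤ 2.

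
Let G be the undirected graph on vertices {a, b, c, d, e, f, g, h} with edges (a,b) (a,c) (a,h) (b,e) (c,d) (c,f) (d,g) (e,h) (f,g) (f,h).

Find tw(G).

2

A width-2 tree decomposition is:
Bags: B1 = {a, b, e}  B2 = {a, e, h}  B3 = {a, c, h}  B4 = {c, f, h}  B5 = {c, d, f}  B6 = {d, f, g}
Tree: B1–B2, B2–B3, B3–B4, B4–B5, B5–B6
The largest bag has 3 vertices, giving width 2; this decomposition certifies tw(G) ≤ 2. The edges b–e–h–a–b form a cycle, so G is not a tree and its treewidth is at least 2. Hence tw(G) = 2 exactly.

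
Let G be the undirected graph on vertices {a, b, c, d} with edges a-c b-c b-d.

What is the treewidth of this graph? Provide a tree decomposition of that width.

Treewidth 1.
One optimal decomposition is:
Bags: B1 = {a, c}  B2 = {b, c}  B3 = {b, d}
Tree: B1–B2, B2–B3

Each bag holds 2 vertices, so the decomposition has width 1, which upper-bounds the treewidth. Any graph with an edge has treewidth ≥ 1, and G has the edge a–c. The upper and lower bounds meet at 1, so that is the treewidth.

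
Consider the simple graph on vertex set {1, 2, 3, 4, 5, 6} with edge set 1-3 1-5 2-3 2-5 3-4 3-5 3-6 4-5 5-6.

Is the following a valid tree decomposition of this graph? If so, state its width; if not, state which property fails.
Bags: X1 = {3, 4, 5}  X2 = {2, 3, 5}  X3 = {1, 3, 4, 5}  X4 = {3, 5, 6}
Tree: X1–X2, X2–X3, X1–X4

No — bags containing vertex 4 are not connected in the tree.

A tree decomposition must satisfy three properties: every vertex lies in some bag; for every edge, both endpoints lie together in some bag; and for every vertex, the bags containing it form a connected subtree. Here bags containing vertex 4 are not connected in the tree, so the decomposition is invalid.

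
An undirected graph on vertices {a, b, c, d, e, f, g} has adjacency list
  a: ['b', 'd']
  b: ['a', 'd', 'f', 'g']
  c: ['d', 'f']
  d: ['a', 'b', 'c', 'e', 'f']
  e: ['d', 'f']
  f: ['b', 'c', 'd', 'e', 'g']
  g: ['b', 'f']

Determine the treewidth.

A width-2 tree decomposition is:
Bags: B1 = {a, b, d}  B2 = {b, d, f}  B3 = {b, f, g}  B4 = {c, d, f}  B5 = {d, e, f}
Tree: B1–B2, B2–B3, B2–B4, B2–B5
Each bag holds 3 vertices, so the decomposition has width 2, which upper-bounds the treewidth. Conversely, {a, b, d} is a clique of size 3, and the vertices of any clique must share a bag in every tree decomposition; so some bag has ≥ 3 vertices and tw(G) ≥ 2. The upper and lower bounds meet at 2, so that is the treewidth.

2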